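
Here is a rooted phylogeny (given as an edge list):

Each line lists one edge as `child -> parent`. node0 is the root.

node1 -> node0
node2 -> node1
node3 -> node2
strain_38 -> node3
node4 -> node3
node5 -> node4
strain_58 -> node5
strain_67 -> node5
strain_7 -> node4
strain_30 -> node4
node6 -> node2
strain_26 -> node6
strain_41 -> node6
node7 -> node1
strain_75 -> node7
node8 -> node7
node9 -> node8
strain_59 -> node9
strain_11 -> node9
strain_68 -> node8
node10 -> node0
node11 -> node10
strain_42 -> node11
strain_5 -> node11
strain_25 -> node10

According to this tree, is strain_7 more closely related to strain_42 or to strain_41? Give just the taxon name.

strain_41

The MRCA of strain_7 and strain_41 subtends ((strain_38,((strain_58,strain_67),strain_7,strain_30)),(strain_26,strain_41)) (7 taxa).
The MRCA of strain_7 and strain_42 is the root, subtending the entire tree (14 taxa).
The first is nested inside the second, so strain_7 shares a more recent common ancestor with strain_41.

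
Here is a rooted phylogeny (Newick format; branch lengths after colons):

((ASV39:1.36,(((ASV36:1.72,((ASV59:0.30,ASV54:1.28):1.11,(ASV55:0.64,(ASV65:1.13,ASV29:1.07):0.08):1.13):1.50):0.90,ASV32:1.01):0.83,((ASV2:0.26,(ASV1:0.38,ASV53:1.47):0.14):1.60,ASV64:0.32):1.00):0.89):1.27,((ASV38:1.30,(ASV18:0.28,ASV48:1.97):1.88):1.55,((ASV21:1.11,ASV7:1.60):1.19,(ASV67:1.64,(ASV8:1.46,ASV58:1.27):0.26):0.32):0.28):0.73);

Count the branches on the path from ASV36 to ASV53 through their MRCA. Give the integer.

The MRCA of ASV36 and ASV53 is the node subtending (((ASV36,((ASV59,ASV54),(ASV55,(ASV65,ASV29)))),ASV32),((ASV2,(ASV1,ASV53)),ASV64)).
From ASV36 up to that node: 3 branches. From ASV53 up to the same node: 4 branches. Total: 3 + 4 = 7.

7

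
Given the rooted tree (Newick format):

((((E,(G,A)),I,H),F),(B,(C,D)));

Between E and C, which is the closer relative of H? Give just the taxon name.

E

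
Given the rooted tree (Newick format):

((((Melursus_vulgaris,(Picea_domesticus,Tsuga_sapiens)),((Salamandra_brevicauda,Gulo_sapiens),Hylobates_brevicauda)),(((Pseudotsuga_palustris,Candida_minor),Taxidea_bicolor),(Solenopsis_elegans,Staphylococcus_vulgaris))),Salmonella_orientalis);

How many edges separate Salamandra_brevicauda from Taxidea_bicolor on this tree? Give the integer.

7

The MRCA of Salamandra_brevicauda and Taxidea_bicolor is the node subtending (((Melursus_vulgaris,(Picea_domesticus,Tsuga_sapiens)),((Salamandra_brevicauda,Gulo_sapiens),Hylobates_brevicauda)),(((Pseudotsuga_palustris,Candida_minor),Taxidea_bicolor),(Solenopsis_elegans,Staphylococcus_vulgaris))).
From Salamandra_brevicauda up to that node: 4 branches. From Taxidea_bicolor up to the same node: 3 branches. Total: 4 + 3 = 7.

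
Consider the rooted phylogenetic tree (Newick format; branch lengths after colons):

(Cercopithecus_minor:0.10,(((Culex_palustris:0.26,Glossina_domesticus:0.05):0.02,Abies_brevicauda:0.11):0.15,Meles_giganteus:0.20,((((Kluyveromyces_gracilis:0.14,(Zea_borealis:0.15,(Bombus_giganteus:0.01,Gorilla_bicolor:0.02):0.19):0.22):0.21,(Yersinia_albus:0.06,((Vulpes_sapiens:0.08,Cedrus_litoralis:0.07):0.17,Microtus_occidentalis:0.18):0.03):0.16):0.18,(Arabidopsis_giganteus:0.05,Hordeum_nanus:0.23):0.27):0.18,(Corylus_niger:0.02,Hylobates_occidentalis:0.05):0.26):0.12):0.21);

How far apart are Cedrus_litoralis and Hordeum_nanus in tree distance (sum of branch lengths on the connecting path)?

1.11

The path runs Cedrus_litoralis → … → MRCA → … → Hordeum_nanus; the MRCA is the node subtending (((Kluyveromyces_gracilis,(Zea_borealis,(Bombus_giganteus,Gorilla_bicolor))),(Yersinia_albus,((Vulpes_sapiens,Cedrus_litoralis),Microtus_occidentalis))),(Arabidopsis_giganteus,Hordeum_nanus)).
Branch lengths along that path: 0.07 + 0.17 + 0.03 + 0.16 + 0.18 + 0.27 + 0.23 = 1.11.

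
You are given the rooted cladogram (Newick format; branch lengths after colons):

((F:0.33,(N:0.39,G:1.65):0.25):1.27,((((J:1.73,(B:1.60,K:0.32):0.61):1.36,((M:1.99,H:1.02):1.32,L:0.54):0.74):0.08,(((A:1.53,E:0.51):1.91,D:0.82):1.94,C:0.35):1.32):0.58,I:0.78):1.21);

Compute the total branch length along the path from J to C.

The path runs J → … → MRCA → … → C; the MRCA is the node subtending (((J,(B,K)),((M,H),L)),(((A,E),D),C)).
Branch lengths along that path: 1.73 + 1.36 + 0.08 + 1.32 + 0.35 = 4.84.

4.84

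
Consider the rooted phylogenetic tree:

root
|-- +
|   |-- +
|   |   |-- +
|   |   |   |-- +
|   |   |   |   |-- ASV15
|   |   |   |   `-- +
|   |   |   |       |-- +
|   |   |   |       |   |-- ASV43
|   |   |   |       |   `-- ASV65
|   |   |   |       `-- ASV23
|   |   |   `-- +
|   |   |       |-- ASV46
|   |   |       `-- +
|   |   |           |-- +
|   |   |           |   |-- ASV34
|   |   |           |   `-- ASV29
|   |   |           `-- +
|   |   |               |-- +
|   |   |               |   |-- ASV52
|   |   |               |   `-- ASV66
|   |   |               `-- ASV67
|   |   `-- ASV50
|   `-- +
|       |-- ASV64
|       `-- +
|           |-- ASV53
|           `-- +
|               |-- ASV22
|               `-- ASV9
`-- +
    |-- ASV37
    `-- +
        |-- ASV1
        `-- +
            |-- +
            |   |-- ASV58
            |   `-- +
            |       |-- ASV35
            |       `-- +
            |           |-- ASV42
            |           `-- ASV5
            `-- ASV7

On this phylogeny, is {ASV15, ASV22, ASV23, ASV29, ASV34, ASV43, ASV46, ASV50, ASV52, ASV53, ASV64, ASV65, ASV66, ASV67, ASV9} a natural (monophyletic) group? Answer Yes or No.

Yes

The most recent common ancestor of these taxa subtends ((((ASV15,((ASV43,ASV65),ASV23)),(ASV46,((ASV34,ASV29),((ASV52,ASV66),ASV67)))),ASV50),(ASV64,(ASV53,(ASV22,ASV9)))).
That clade has exactly 15 tips — every listed taxon and nothing else — so the group is monophyletic.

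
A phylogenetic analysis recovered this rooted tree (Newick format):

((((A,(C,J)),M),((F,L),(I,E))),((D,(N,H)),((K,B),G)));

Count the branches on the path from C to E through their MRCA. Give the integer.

The MRCA of C and E is the node subtending (((A,(C,J)),M),((F,L),(I,E))).
From C up to that node: 4 branches. From E up to the same node: 3 branches. Total: 4 + 3 = 7.

7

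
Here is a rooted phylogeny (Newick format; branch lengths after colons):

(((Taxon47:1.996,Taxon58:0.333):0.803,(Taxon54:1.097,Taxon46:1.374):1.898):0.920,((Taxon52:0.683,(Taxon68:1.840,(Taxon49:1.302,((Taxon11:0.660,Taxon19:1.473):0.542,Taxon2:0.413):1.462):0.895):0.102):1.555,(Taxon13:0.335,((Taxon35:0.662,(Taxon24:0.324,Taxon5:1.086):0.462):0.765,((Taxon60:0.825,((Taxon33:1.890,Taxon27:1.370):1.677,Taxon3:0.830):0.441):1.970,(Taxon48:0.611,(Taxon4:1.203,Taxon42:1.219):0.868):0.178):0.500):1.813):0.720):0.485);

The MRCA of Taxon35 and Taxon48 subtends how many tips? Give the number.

10

The MRCA of Taxon35 and Taxon48 is the node subtending ((Taxon35,(Taxon24,Taxon5)),((Taxon60,((Taxon33,Taxon27),Taxon3)),(Taxon48,(Taxon4,Taxon42)))).
That clade contains 10 terminal taxa: Taxon24, Taxon27, Taxon3, Taxon33, Taxon35, Taxon4, Taxon42, Taxon48, Taxon5, Taxon60.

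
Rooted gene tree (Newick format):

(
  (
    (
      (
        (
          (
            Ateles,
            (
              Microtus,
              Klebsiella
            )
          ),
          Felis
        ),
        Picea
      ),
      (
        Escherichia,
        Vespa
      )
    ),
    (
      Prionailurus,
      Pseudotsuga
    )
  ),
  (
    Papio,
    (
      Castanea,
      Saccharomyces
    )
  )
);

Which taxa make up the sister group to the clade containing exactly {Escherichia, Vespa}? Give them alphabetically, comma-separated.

Ateles, Felis, Klebsiella, Microtus, Picea

The clade containing exactly {Escherichia, Vespa} attaches to the tree at the node subtending ((((Ateles,(Microtus,Klebsiella)),Felis),Picea),(Escherichia,Vespa)).
The other lineage descending from that same node — the sister group — is (((Ateles,(Microtus,Klebsiella)),Felis),Picea); its 5 tips in alphabetical order are the answer.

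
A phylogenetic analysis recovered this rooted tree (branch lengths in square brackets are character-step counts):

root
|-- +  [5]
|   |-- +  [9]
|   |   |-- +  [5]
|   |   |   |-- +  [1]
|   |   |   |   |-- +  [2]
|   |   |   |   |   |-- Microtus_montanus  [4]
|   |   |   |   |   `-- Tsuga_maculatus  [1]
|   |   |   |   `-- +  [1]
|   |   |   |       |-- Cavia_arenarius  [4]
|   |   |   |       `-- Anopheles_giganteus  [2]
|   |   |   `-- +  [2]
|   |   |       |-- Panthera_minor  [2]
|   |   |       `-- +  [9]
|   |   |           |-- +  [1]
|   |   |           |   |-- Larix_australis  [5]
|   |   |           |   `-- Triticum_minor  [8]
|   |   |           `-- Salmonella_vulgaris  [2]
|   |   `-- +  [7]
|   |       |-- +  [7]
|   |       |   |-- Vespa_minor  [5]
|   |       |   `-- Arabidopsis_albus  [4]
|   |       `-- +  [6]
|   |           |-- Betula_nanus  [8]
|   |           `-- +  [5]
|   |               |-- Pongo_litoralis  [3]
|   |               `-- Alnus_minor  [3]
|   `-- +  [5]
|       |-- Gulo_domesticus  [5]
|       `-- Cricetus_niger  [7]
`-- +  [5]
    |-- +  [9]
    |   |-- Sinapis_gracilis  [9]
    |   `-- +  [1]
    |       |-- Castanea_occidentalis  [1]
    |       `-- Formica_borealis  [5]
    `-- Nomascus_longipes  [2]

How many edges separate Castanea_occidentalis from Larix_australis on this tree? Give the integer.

The MRCA of Castanea_occidentalis and Larix_australis is the root of the tree.
From Castanea_occidentalis up to that node: 4 branches. From Larix_australis up to the same node: 7 branches. Total: 4 + 7 = 11.

11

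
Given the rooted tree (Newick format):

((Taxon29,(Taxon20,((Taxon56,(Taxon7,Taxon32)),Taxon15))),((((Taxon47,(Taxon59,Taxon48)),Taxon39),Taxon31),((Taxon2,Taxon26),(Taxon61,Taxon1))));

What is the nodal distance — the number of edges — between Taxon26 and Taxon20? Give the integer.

The MRCA of Taxon26 and Taxon20 is the root of the tree.
From Taxon26 up to that node: 4 branches. From Taxon20 up to the same node: 3 branches. Total: 4 + 3 = 7.

7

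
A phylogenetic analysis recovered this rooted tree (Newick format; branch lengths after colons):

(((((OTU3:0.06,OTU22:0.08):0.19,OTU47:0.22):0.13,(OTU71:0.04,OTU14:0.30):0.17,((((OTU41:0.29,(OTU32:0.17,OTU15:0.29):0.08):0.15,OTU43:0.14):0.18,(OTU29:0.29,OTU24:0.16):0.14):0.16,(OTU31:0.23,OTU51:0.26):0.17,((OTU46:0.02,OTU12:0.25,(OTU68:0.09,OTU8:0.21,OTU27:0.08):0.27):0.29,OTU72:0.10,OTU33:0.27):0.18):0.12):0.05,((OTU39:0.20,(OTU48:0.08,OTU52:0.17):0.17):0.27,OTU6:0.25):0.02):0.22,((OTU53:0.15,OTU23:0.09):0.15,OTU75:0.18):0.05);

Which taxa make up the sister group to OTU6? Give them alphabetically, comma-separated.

OTU39, OTU48, OTU52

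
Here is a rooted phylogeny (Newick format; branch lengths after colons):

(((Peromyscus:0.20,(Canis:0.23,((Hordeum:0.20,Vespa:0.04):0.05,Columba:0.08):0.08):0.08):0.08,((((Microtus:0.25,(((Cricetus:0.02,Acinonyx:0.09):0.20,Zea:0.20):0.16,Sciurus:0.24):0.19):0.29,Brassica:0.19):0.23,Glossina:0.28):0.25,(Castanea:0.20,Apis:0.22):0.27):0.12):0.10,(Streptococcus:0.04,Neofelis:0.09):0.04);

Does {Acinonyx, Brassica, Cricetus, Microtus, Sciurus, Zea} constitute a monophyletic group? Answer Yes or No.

Yes

The most recent common ancestor of these taxa subtends ((Microtus,(((Cricetus,Acinonyx),Zea),Sciurus)),Brassica).
That clade has exactly 6 tips — every listed taxon and nothing else — so the group is monophyletic.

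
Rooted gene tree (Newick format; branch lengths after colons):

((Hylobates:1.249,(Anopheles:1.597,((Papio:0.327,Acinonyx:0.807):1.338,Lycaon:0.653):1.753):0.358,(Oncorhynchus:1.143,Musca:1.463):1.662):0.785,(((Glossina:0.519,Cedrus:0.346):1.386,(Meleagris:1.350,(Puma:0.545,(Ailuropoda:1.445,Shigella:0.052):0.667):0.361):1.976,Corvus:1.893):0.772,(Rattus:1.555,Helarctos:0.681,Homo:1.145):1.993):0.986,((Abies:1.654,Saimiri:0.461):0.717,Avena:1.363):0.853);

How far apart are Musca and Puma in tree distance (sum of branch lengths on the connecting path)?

8.550

The path runs Musca → … → MRCA → … → Puma; the MRCA is the root of the tree.
Branch lengths along that path: 1.463 + 1.662 + 0.785 + 0.986 + 0.772 + 1.976 + 0.361 + 0.545 = 8.550.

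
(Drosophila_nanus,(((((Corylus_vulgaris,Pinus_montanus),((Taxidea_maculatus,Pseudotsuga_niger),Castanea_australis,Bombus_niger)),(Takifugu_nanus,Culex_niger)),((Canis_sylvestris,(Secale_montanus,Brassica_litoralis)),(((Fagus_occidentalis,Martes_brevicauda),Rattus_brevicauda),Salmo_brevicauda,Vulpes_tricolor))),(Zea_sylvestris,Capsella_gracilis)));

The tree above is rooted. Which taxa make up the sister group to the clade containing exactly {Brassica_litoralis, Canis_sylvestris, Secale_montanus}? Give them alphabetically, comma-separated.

Fagus_occidentalis, Martes_brevicauda, Rattus_brevicauda, Salmo_brevicauda, Vulpes_tricolor

The clade containing exactly {Brassica_litoralis, Canis_sylvestris, Secale_montanus} attaches to the tree at the node subtending ((Canis_sylvestris,(Secale_montanus,Brassica_litoralis)),(((Fagus_occidentalis,Martes_brevicauda),Rattus_brevicauda),Salmo_brevicauda,Vulpes_tricolor)).
The other lineage descending from that same node — the sister group — is (((Fagus_occidentalis,Martes_brevicauda),Rattus_brevicauda),Salmo_brevicauda,Vulpes_tricolor); its 5 tips in alphabetical order are the answer.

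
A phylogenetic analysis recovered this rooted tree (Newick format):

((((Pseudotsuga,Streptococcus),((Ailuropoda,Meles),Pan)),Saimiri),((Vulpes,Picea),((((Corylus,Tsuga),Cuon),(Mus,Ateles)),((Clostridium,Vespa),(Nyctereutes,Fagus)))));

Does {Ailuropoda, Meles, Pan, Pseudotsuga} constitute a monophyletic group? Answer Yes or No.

No

The MRCA of the listed taxa subtends ((Pseudotsuga,Streptococcus),((Ailuropoda,Meles),Pan)).
That clade also contains Streptococcus, which is not in the proposed group, so the group is not monophyletic.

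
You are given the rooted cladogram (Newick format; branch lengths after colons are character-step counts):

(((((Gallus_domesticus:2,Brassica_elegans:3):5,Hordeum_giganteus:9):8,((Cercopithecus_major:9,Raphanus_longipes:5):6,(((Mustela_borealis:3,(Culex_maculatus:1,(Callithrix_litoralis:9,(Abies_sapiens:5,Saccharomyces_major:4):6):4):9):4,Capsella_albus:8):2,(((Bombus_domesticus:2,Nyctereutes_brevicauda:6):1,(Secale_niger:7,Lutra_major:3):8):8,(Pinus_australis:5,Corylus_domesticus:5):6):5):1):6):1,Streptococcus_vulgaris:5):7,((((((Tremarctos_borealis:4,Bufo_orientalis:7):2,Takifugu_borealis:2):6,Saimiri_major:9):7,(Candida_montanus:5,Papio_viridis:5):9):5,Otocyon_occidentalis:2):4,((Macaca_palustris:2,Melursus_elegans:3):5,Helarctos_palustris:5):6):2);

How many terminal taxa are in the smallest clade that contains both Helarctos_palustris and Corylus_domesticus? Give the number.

28

The MRCA of Helarctos_palustris and Corylus_domesticus is the root, so the clade is the entire tree.
That clade contains 28 terminal taxa: Abies_sapiens, Bombus_domesticus, Brassica_elegans, Bufo_orientalis, Callithrix_litoralis, Candida_montanus, Capsella_albus, Cercopithecus_major, Corylus_domesticus, Culex_maculatus, Gallus_domesticus, Helarctos_palustris, Hordeum_giganteus, Lutra_major, Macaca_palustris, Melursus_elegans, Mustela_borealis, Nyctereutes_brevicauda, Otocyon_occidentalis, Papio_viridis, Pinus_australis, Raphanus_longipes, Saccharomyces_major, Saimiri_major, Secale_niger, Streptococcus_vulgaris, Takifugu_borealis, Tremarctos_borealis.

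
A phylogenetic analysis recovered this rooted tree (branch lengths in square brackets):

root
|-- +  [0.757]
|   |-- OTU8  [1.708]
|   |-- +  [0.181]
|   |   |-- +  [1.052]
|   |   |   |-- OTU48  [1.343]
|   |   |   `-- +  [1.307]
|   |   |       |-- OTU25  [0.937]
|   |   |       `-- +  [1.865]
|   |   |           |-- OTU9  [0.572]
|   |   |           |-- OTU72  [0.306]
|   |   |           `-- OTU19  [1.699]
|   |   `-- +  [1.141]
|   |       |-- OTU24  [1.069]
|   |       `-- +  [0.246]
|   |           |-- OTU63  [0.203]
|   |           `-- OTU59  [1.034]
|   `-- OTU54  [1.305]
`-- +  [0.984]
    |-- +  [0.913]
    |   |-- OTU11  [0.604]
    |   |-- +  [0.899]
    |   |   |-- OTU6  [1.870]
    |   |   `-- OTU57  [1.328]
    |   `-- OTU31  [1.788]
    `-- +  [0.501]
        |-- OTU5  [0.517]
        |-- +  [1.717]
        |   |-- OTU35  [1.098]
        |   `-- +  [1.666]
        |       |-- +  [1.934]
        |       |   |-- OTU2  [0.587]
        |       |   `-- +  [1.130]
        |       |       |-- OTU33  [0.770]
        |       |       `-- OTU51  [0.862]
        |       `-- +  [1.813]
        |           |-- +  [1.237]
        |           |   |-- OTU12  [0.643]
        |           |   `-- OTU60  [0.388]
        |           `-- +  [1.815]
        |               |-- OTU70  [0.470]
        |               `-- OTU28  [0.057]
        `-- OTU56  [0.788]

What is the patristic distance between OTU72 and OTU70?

The path runs OTU72 → … → MRCA → … → OTU70; the MRCA is the root of the tree.
Branch lengths along that path: 0.306 + 1.865 + 1.307 + 1.052 + 0.181 + 0.757 + 0.984 + 0.501 + 1.717 + 1.666 + 1.813 + 1.815 + 0.470 = 14.434.

14.434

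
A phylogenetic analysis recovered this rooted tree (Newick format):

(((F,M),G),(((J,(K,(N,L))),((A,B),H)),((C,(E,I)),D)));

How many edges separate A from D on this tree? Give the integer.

The MRCA of A and D is the node subtending (((J,(K,(N,L))),((A,B),H)),((C,(E,I)),D)).
From A up to that node: 4 branches. From D up to the same node: 2 branches. Total: 4 + 2 = 6.

6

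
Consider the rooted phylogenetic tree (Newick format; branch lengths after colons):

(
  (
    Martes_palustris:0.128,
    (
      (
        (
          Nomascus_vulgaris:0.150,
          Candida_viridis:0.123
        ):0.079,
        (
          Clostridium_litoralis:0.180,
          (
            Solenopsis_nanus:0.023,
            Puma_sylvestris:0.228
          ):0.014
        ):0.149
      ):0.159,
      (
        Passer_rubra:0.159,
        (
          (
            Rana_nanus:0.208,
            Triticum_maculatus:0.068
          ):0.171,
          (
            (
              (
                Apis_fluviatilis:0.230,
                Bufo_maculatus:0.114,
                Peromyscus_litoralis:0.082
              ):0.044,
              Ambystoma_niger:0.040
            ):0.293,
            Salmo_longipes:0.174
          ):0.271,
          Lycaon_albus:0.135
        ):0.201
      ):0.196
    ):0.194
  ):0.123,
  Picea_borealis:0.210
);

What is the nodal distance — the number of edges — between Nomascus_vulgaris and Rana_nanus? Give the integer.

7

The MRCA of Nomascus_vulgaris and Rana_nanus is the node subtending (((Nomascus_vulgaris,Candida_viridis),(Clostridium_litoralis,(Solenopsis_nanus,Puma_sylvestris))),(Passer_rubra,((Rana_nanus,Triticum_maculatus),(((Apis_fluviatilis,Bufo_maculatus,Peromyscus_litoralis),Ambystoma_niger),Salmo_longipes),Lycaon_albus))).
From Nomascus_vulgaris up to that node: 3 branches. From Rana_nanus up to the same node: 4 branches. Total: 3 + 4 = 7.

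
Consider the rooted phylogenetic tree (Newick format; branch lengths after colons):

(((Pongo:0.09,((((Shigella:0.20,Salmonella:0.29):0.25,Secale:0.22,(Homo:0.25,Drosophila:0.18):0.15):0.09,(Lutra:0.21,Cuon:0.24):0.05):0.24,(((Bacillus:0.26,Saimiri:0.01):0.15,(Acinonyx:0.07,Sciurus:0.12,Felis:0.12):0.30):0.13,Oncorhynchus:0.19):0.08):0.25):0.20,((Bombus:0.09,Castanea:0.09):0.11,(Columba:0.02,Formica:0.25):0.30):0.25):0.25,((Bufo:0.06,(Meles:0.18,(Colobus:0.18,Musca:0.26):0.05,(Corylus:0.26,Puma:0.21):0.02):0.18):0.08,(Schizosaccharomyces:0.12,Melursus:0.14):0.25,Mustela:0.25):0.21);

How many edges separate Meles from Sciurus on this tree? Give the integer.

11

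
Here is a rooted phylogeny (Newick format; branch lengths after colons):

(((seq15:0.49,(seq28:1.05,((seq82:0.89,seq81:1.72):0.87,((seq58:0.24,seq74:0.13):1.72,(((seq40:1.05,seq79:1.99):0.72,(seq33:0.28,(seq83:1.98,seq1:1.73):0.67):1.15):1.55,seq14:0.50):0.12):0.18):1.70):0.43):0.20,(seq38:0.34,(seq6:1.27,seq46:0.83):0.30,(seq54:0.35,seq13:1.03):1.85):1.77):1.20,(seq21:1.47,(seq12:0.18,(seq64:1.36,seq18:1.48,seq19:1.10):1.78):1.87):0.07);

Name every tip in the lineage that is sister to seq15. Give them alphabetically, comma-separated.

seq15 attaches to the tree at the node subtending (seq15,(seq28,((seq82,seq81),((seq58,seq74),(((seq40,seq79),(seq33,(seq83,seq1))),seq14))))).
The other lineage descending from that same node — the sister group — is (seq28,((seq82,seq81),((seq58,seq74),(((seq40,seq79),(seq33,(seq83,seq1))),seq14)))); its 11 tips in alphabetical order are the answer.

seq1, seq14, seq28, seq33, seq40, seq58, seq74, seq79, seq81, seq82, seq83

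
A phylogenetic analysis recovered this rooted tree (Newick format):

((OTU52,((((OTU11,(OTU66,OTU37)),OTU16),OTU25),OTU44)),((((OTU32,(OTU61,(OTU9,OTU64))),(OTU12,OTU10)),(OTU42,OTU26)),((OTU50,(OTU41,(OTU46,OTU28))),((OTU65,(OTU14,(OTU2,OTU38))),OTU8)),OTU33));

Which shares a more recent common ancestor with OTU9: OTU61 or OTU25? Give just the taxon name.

OTU61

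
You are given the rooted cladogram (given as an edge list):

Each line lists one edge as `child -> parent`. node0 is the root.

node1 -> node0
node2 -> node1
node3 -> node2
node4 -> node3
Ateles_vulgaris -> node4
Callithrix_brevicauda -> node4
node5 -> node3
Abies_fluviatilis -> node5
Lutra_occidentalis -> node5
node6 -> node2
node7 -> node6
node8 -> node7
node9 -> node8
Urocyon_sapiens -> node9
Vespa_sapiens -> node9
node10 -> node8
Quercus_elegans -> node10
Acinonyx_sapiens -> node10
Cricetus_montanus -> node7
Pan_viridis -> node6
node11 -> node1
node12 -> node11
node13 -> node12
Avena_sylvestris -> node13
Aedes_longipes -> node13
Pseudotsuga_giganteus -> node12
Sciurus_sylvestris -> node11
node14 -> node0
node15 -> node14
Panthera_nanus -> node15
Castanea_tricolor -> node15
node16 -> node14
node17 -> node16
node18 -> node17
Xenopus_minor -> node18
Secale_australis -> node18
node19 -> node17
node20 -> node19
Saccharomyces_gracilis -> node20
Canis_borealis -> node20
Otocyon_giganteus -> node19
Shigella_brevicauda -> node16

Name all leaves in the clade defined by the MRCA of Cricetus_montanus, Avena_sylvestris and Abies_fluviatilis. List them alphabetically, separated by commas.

Tracing Cricetus_montanus: it sits inside (((Urocyon_sapiens,Vespa_sapiens),(Quercus_elegans,Acinonyx_sapiens)),Cricetus_montanus).
Tracing Avena_sylvestris: it sits inside (Avena_sylvestris,Aedes_longipes).
Tracing Abies_fluviatilis: it sits inside (Abies_fluviatilis,Lutra_occidentalis).
The smallest clade enclosing all 3 is ((((Ateles_vulgaris,Callithrix_brevicauda),(Abies_fluviatilis,Lutra_occidentalis)),((((Urocyon_sapiens,Vespa_sapiens),(Quercus_elegans,Acinonyx_sapiens)),Cricetus_montanus),Pan_viridis)),(((Avena_sylvestris,Aedes_longipes),Pseudotsuga_giganteus),Sciurus_sylvestris)); the answer is its 14 terminal taxa in alphabetical order.

Abies_fluviatilis, Acinonyx_sapiens, Aedes_longipes, Ateles_vulgaris, Avena_sylvestris, Callithrix_brevicauda, Cricetus_montanus, Lutra_occidentalis, Pan_viridis, Pseudotsuga_giganteus, Quercus_elegans, Sciurus_sylvestris, Urocyon_sapiens, Vespa_sapiens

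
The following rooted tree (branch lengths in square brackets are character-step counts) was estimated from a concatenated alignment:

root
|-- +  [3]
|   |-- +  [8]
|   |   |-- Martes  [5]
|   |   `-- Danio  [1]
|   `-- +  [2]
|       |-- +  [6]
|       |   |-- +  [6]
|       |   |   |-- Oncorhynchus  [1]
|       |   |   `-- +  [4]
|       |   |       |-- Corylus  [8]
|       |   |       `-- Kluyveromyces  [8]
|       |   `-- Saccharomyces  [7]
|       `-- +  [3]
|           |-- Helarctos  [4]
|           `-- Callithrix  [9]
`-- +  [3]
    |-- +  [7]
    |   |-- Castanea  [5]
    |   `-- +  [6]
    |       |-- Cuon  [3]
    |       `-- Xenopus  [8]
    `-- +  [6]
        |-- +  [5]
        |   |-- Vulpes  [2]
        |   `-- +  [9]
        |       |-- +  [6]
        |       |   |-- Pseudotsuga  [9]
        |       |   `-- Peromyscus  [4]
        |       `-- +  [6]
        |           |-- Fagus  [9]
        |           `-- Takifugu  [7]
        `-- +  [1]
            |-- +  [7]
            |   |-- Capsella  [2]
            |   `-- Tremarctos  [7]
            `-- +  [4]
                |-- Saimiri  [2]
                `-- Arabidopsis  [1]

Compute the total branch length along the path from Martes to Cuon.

35

The path runs Martes → … → MRCA → … → Cuon; the MRCA is the root of the tree.
Branch lengths along that path: 5 + 8 + 3 + 3 + 7 + 6 + 3 = 35.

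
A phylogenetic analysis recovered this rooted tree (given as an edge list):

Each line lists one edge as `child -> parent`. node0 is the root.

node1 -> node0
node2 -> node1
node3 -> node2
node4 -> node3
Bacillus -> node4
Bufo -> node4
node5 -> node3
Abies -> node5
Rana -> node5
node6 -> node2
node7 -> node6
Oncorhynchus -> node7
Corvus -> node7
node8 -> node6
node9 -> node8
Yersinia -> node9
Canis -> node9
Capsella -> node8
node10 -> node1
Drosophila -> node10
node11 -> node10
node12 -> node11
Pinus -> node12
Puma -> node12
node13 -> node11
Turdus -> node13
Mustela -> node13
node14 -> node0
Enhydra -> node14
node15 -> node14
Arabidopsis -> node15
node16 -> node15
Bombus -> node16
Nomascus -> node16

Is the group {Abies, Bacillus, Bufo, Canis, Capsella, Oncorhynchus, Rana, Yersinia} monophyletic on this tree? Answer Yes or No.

The MRCA of the listed taxa subtends (((Bacillus,Bufo),(Abies,Rana)),((Oncorhynchus,Corvus),((Yersinia,Canis),Capsella))).
That clade also contains Corvus, which is not in the proposed group, so the group is not monophyletic.

No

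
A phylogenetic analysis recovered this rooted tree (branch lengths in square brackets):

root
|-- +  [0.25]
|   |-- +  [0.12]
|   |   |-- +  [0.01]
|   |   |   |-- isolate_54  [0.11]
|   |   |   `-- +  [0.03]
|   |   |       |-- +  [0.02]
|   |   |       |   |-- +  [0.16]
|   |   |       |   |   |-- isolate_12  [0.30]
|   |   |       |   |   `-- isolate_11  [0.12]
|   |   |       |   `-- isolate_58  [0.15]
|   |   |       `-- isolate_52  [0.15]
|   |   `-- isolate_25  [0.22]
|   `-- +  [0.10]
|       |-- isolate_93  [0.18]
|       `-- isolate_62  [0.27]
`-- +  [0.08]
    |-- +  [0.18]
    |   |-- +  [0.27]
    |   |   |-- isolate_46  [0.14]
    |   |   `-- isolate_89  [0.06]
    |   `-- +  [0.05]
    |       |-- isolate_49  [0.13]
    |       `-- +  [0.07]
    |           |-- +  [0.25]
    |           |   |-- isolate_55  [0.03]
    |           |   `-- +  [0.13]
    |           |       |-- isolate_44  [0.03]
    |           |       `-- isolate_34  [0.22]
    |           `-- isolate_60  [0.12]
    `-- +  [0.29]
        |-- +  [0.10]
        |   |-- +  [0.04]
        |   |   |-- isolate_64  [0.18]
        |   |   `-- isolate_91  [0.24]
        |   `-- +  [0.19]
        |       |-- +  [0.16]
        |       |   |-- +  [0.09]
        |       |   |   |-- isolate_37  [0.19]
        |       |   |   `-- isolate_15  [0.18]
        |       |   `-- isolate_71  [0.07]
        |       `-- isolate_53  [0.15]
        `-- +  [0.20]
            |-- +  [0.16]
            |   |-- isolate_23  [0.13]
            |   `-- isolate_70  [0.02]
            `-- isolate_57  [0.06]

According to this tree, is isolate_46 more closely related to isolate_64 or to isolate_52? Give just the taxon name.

isolate_64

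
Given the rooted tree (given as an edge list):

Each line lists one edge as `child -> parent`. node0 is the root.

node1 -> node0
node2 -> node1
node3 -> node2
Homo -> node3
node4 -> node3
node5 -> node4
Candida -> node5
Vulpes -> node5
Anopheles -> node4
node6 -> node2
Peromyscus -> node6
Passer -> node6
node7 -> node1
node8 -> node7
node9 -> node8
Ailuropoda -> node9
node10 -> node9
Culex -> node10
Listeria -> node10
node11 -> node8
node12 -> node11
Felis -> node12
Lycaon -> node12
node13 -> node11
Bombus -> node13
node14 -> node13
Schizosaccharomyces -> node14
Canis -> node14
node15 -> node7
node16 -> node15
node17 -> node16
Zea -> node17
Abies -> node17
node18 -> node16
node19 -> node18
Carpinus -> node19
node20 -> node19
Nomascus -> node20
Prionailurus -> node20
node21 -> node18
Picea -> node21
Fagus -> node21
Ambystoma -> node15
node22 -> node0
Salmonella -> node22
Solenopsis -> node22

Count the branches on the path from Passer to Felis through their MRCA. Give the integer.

The MRCA of Passer and Felis is the node subtending (((Homo,((Candida,Vulpes),Anopheles)),(Peromyscus,Passer)),(((Ailuropoda,(Culex,Listeria)),((Felis,Lycaon),(Bombus,(Schizosaccharomyces,Canis)))),(((Zea,Abies),((Carpinus,(Nomascus,Prionailurus)),(Picea,Fagus))),Ambystoma))).
From Passer up to that node: 3 branches. From Felis up to the same node: 5 branches. Total: 3 + 5 = 8.

8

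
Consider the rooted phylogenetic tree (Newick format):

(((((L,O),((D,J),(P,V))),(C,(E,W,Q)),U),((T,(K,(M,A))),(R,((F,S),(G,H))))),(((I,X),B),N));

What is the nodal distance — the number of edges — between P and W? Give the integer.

The MRCA of P and W is the node subtending (((L,O),((D,J),(P,V))),(C,(E,W,Q)),U).
From P up to that node: 4 branches. From W up to the same node: 3 branches. Total: 4 + 3 = 7.

7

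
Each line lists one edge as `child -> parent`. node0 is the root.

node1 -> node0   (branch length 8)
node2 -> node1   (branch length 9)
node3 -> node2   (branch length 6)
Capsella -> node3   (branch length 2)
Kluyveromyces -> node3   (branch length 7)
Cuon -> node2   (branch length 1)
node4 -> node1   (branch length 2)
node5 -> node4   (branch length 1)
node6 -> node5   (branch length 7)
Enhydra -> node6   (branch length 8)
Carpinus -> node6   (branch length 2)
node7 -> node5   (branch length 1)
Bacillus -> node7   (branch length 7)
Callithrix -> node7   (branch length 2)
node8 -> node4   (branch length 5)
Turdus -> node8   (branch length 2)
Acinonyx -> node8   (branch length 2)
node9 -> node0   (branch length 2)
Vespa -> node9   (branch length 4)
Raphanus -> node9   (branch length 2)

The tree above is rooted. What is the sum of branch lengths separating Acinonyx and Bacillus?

16

The path runs Acinonyx → … → MRCA → … → Bacillus; the MRCA is the node subtending (((Enhydra,Carpinus),(Bacillus,Callithrix)),(Turdus,Acinonyx)).
Branch lengths along that path: 2 + 5 + 1 + 1 + 7 = 16.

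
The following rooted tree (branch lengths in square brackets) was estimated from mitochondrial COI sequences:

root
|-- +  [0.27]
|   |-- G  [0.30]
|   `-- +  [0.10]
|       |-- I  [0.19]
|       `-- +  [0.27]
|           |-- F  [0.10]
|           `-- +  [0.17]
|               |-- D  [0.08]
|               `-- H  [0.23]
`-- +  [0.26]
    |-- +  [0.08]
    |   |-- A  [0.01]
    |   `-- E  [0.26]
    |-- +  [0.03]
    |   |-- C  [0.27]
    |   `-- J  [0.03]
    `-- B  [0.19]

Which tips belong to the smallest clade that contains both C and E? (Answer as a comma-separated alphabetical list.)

A, B, C, E, J

Tracing C: it sits inside (C,J).
Tracing E: it sits inside (A,E).
The smallest clade enclosing both is ((A,E),(C,J),B); the answer is its 5 terminal taxa in alphabetical order.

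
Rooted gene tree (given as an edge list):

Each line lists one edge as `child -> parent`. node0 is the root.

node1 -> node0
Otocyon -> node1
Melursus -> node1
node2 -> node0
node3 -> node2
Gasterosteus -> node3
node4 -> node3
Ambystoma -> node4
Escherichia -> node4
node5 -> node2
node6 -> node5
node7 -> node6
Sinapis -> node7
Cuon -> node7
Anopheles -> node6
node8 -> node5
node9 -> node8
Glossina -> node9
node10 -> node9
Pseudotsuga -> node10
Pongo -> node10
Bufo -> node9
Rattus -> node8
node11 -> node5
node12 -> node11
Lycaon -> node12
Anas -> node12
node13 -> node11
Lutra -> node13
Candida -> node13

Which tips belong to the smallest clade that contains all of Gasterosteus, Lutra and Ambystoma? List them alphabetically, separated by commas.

Ambystoma, Anas, Anopheles, Bufo, Candida, Cuon, Escherichia, Gasterosteus, Glossina, Lutra, Lycaon, Pongo, Pseudotsuga, Rattus, Sinapis

Tracing Gasterosteus: it sits inside (Gasterosteus,(Ambystoma,Escherichia)).
Tracing Lutra: it sits inside (Lutra,Candida).
Tracing Ambystoma: it sits inside (Ambystoma,Escherichia).
The smallest clade enclosing all 3 is ((Gasterosteus,(Ambystoma,Escherichia)),(((Sinapis,Cuon),Anopheles),((Glossina,(Pseudotsuga,Pongo),Bufo),Rattus),((Lycaon,Anas),(Lutra,Candida)))); the answer is its 15 terminal taxa in alphabetical order.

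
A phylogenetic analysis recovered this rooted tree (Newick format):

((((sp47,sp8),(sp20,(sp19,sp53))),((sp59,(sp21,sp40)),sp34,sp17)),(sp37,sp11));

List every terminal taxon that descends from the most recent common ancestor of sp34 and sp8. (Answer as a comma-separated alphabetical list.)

sp17, sp19, sp20, sp21, sp34, sp40, sp47, sp53, sp59, sp8

Tracing sp34: it sits inside ((sp59,(sp21,sp40)),sp34,sp17).
Tracing sp8: it sits inside (sp47,sp8).
The smallest clade enclosing both is (((sp47,sp8),(sp20,(sp19,sp53))),((sp59,(sp21,sp40)),sp34,sp17)); the answer is its 10 terminal taxa in alphabetical order.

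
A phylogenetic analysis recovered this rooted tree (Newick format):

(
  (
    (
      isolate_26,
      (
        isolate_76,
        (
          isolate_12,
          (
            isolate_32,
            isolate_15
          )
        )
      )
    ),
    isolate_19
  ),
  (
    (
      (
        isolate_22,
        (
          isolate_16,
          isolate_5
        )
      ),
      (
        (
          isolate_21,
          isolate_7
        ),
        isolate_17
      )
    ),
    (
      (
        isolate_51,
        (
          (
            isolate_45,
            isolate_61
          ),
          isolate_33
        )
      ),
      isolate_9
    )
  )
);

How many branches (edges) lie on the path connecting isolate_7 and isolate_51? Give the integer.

7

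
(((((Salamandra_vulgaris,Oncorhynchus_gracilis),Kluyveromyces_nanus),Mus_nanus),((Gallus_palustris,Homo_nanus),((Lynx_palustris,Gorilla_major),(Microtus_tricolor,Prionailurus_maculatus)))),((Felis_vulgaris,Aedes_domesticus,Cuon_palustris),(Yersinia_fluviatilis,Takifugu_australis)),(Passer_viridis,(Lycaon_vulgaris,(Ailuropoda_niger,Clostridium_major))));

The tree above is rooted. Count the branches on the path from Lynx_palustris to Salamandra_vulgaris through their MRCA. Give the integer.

8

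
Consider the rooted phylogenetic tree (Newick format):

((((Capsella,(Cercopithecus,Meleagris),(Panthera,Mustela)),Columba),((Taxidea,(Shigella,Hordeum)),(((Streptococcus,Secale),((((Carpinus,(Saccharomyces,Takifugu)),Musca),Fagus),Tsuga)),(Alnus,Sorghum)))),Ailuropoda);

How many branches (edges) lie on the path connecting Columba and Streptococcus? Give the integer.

The MRCA of Columba and Streptococcus is the node subtending (((Capsella,(Cercopithecus,Meleagris),(Panthera,Mustela)),Columba),((Taxidea,(Shigella,Hordeum)),(((Streptococcus,Secale),((((Carpinus,(Saccharomyces,Takifugu)),Musca),Fagus),Tsuga)),(Alnus,Sorghum)))).
From Columba up to that node: 2 branches. From Streptococcus up to the same node: 5 branches. Total: 2 + 5 = 7.

7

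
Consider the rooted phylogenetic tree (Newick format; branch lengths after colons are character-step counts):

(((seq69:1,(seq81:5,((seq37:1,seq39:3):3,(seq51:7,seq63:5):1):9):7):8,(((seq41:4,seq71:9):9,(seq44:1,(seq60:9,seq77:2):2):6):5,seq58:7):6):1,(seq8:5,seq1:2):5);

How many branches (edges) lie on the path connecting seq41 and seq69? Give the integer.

6

The MRCA of seq41 and seq69 is the node subtending ((seq69,(seq81,((seq37,seq39),(seq51,seq63)))),(((seq41,seq71),(seq44,(seq60,seq77))),seq58)).
From seq41 up to that node: 4 branches. From seq69 up to the same node: 2 branches. Total: 4 + 2 = 6.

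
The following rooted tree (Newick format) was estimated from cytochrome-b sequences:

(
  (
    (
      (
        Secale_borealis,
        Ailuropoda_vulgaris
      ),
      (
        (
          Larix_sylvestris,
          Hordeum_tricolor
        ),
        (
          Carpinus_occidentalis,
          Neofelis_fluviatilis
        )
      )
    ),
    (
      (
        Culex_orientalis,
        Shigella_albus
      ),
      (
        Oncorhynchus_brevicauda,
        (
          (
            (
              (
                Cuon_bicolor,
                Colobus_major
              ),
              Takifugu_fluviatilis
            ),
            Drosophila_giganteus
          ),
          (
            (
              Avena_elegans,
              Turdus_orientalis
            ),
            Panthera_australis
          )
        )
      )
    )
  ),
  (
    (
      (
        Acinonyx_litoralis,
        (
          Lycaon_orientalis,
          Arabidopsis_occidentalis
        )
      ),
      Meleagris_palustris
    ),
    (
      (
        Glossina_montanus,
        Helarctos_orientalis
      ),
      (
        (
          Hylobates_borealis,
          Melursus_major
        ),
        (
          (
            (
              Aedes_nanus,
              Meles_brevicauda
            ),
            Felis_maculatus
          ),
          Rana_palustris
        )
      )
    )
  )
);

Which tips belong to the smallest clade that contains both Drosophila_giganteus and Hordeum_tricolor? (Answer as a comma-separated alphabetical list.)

Ailuropoda_vulgaris, Avena_elegans, Carpinus_occidentalis, Colobus_major, Culex_orientalis, Cuon_bicolor, Drosophila_giganteus, Hordeum_tricolor, Larix_sylvestris, Neofelis_fluviatilis, Oncorhynchus_brevicauda, Panthera_australis, Secale_borealis, Shigella_albus, Takifugu_fluviatilis, Turdus_orientalis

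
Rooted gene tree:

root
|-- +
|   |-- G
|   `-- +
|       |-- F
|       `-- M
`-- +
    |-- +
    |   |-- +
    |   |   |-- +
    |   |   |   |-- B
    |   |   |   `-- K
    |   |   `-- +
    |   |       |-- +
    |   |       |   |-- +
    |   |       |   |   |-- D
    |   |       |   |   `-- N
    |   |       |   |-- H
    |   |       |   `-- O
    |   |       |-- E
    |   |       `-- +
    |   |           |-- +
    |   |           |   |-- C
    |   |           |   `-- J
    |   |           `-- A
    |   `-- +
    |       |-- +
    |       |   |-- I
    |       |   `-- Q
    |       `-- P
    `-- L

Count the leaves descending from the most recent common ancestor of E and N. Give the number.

The MRCA of E and N is the node subtending (((D,N),H,O),E,((C,J),A)).
That clade contains 8 terminal taxa: A, C, D, E, H, J, N, O.

8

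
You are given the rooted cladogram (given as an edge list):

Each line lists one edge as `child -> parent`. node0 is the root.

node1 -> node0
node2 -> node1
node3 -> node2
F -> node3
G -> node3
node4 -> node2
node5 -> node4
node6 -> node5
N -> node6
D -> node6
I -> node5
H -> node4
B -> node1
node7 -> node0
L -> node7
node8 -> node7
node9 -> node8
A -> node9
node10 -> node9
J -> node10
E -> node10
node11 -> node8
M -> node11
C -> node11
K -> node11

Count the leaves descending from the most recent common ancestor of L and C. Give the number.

7

The MRCA of L and C is the node subtending (L,((A,(J,E)),(M,C,K))).
That clade contains 7 terminal taxa: A, C, E, J, K, L, M.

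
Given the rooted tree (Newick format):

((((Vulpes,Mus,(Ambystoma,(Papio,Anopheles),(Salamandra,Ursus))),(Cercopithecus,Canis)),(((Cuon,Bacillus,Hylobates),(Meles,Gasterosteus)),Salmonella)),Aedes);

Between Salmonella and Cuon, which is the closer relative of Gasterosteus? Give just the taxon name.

The MRCA of Gasterosteus and Cuon subtends ((Cuon,Bacillus,Hylobates),(Meles,Gasterosteus)) (5 taxa).
The MRCA of Gasterosteus and Salmonella subtends (((Cuon,Bacillus,Hylobates),(Meles,Gasterosteus)),Salmonella) (6 taxa).
The first is nested inside the second, so Gasterosteus shares a more recent common ancestor with Cuon.

Cuon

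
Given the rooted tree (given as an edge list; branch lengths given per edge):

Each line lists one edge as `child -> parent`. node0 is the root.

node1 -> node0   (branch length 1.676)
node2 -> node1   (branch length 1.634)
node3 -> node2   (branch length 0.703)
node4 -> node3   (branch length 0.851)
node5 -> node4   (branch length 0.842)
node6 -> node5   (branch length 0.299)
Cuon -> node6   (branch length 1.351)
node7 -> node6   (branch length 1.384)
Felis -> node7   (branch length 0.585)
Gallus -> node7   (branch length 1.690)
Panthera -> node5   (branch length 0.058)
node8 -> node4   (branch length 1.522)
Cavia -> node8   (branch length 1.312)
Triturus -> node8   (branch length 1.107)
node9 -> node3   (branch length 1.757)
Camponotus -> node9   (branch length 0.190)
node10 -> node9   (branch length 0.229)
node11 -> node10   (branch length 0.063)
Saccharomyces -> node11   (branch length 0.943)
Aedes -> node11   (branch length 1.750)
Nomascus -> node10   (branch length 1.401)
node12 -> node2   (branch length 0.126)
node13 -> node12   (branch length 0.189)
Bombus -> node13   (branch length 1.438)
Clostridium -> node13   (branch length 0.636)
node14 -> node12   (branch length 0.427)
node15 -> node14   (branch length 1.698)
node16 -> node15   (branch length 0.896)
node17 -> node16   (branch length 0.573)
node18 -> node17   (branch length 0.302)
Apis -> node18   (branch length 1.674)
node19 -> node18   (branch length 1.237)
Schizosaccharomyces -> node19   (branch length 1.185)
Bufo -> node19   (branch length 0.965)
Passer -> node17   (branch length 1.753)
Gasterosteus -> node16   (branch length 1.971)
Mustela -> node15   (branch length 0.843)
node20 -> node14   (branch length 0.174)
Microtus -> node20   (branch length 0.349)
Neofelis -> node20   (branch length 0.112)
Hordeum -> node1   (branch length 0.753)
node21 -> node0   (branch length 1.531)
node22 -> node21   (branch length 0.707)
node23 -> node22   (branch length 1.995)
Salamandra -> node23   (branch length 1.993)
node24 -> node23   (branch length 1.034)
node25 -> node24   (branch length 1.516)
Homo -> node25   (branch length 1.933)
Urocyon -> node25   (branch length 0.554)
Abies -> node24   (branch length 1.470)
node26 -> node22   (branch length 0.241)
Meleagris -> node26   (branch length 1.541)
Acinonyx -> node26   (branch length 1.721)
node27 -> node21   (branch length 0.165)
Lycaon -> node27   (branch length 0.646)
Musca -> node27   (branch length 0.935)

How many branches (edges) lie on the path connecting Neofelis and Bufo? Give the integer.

8

The MRCA of Neofelis and Bufo is the node subtending (((((Apis,(Schizosaccharomyces,Bufo)),Passer),Gasterosteus),Mustela),(Microtus,Neofelis)).
From Neofelis up to that node: 2 branches. From Bufo up to the same node: 6 branches. Total: 2 + 6 = 8.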